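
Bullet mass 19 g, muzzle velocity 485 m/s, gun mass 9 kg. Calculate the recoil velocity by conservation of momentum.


v_recoil = m_p * v_p / m_gun = 0.019 * 485 / 9 = 1.024 m/s

1.024 m/s


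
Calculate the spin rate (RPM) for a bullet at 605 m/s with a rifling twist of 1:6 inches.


twist_m = 6*0.0254 = 0.1524 m
spin = v/twist = 605/0.1524 = 3969.816 rev/s
RPM = spin*60 = 3969.816*60 ≈ 238189 RPM

238189 RPM


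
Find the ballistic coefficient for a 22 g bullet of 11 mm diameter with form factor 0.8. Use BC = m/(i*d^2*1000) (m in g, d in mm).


BC = m/(i*d^2*1000) = 22/(0.8 * 11^2 * 1000) = 0.0002273

0.0002273


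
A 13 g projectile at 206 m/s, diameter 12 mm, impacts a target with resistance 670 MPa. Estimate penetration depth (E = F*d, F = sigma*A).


A = pi*(d/2)^2 = pi*(12/2)^2 = 113.097 mm^2
E = 0.5*m*v^2 = 0.5*0.013*206^2 = 275.834 J
depth = E/(sigma*A) = 275.834 J / (670 MPa * 113.097 mm^2) = 275.834/(670 * 113.097) m = 0.00364016 m ≈ 3.64 mm

3.64 mm


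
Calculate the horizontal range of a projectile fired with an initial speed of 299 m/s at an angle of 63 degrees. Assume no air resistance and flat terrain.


R = v0^2 * sin(2*theta) / g = 299^2 * sin(2*63°) / 9.81 = 7373 m

7373 m


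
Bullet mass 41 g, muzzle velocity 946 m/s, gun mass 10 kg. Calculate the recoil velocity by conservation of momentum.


v_recoil = m_p * v_p / m_gun = 0.041 * 946 / 10 = 3.879 m/s

3.879 m/s


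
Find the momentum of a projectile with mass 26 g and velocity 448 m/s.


p = m*v = 0.026*448 = 11.65 kg·m/s

11.65 kg·m/s


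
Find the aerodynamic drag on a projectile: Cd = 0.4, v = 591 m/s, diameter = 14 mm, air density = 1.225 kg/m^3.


A = pi*(d/2)^2 = pi*(14/2000)^2 = 1.53938e-04 m^2
Fd = 0.5*Cd*rho*A*v^2 = 0.5*0.4*1.225*1.53938e-04*591^2 = 13.17 N

13.17 N


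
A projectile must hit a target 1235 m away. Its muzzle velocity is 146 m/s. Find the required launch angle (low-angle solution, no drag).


sin(2*theta) = R*g/v0^2 = 1235*9.81/146^2 = 0.568369, theta = arcsin(0.568369)/2 = 17.32°

17.32 degrees


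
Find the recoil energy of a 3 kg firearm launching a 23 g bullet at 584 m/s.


v_r = m_p*v_p/m_gun = 0.023*584/3 = 4.47733 m/s, E_r = 0.5*m_gun*v_r^2 = 0.5*3*4.47733^2 = 30.07 J

30.07 J


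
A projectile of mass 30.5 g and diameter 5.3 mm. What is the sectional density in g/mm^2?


SD = m/d^2 = 30.5/5.3^2 = 1.086 g/mm^2

1.086 g/mm^2


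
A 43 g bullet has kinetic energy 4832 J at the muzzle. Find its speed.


v = sqrt(2*E/m) = sqrt(2*4832/0.043) = 474.1 m/s

474.1 m/s


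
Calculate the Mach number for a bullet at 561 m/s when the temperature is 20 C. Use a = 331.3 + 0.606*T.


a = 331.3 + 0.606*(20) = 343.42 m/s
M = v/a = 561/343.42 = 1.634

1.634


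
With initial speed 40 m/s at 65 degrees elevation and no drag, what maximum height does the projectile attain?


H = (v0*sin(theta))^2 / (2g) = (40*sin(65°))^2 / (2*9.81) = 66.98 m

66.98 m


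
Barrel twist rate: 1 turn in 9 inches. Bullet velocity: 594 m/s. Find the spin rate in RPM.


twist_m = 9*0.0254 = 0.2286 m
spin = v/twist = 594/0.2286 = 2598.425 rev/s
RPM = spin*60 = 2598.425*60 ≈ 155906 RPM

155906 RPM


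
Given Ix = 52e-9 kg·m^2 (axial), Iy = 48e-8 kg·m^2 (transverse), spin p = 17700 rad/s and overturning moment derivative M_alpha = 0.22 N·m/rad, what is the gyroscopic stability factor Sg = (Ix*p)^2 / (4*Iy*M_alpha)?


Sg = Ix^2 * p^2 / (4 * Iy * M_alpha) = (52e-9)^2 * 17700^2 / (4 * 48e-8 * 0.22) = 2.006

2.006


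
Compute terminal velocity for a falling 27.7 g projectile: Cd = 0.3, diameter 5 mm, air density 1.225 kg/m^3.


A = pi*(d/2)^2 = pi*(5/2000)^2 = 1.96350e-05 m^2
vt = sqrt(2mg/(Cd*rho*A)) = sqrt(2*0.0277*9.81/(0.3 * 1.225 * 1.96350e-05)) = 274.4 m/s

274.4 m/s


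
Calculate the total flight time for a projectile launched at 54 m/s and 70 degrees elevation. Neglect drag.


T = 2*v0*sin(theta)/g = 2*54*sin(70°)/9.81 = 10.35 s

10.35 s


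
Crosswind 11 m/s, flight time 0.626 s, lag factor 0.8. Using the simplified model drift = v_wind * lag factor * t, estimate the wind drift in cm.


drift = v_wind * lag * t = 11 * 0.8 * 0.626 = 5.5088 m ≈ 550.9 cm

550.9 cm


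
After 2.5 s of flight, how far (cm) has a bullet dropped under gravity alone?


drop = 0.5*g*t^2 = 0.5*9.81*2.5^2 = 30.6562 m ≈ 3066 cm

3066 cm


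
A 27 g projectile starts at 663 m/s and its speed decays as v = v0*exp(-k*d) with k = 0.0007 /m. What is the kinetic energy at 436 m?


v = v0*exp(-k*d) = 663*exp(-0.0007*436) = 488.615 m/s
E = 0.5*m*v^2 = 0.5*0.027*488.615^2 = 3223 J

3223 J


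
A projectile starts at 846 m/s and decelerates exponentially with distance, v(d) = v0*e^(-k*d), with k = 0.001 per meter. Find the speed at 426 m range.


v = v0*exp(-k*d) = 846*exp(-0.001*426) = 552.5 m/s

552.5 m/s


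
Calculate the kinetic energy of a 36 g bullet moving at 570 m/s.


E = 0.5*m*v^2 = 0.5*0.036*570^2 = 5848 J

5848 J


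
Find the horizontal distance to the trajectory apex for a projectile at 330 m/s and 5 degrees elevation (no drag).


R = v0^2*sin(2*theta)/g = 330^2*sin(2*5°)/9.81 = 1927.65 m
apex_dist = R/2 = 1927.65/2 = 963.8 m

963.8 m


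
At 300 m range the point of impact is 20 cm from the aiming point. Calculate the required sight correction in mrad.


1 mrad subtends 1 cm per 10 m of range, so adj = error_cm / (dist_m / 10) = 20 / (300/10) = 0.6667 mrad

0.6667 mrad


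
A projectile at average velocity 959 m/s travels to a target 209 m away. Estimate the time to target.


t = d/v = 209/959 = 0.2179 s

0.2179 s


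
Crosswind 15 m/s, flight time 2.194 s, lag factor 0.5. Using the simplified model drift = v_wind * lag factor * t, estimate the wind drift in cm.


drift = v_wind * lag * t = 15 * 0.5 * 2.194 = 16.455 m ≈ 1645 cm

1645 cm


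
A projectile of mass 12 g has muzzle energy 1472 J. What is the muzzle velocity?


v = sqrt(2*E/m) = sqrt(2*1472/0.012) = 495.3 m/s

495.3 m/s


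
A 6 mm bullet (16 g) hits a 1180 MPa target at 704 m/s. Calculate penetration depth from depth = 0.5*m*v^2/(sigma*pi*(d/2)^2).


A = pi*(d/2)^2 = pi*(6/2)^2 = 28.2743 mm^2
E = 0.5*m*v^2 = 0.5*0.016*704^2 = 3964.93 J
depth = E/(sigma*A) = 3964.93 J / (1180 MPa * 28.2743 mm^2) = 3964.93/(1180 * 28.2743) m = 0.11884 m ≈ 118.8 mm

118.8 mm


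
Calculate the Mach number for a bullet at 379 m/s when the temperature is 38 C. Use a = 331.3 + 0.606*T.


a = 331.3 + 0.606*(38) = 354.328 m/s
M = v/a = 379/354.328 = 1.07

1.07


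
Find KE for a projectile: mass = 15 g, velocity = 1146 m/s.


E = 0.5*m*v^2 = 0.5*0.015*1146^2 = 9850 J

9850 J


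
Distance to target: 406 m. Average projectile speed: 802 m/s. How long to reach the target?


t = d/v = 406/802 = 0.5062 s

0.5062 s


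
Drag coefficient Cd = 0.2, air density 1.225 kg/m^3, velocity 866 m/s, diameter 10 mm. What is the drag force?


A = pi*(d/2)^2 = pi*(10/2000)^2 = 7.85398e-05 m^2
Fd = 0.5*Cd*rho*A*v^2 = 0.5*0.2*1.225*7.85398e-05*866^2 = 7.215 N

7.215 N


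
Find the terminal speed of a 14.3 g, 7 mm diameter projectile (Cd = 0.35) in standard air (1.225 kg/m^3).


A = pi*(d/2)^2 = pi*(7/2000)^2 = 3.84845e-05 m^2
vt = sqrt(2mg/(Cd*rho*A)) = sqrt(2*0.0143*9.81/(0.35 * 1.225 * 3.84845e-05)) = 130.4 m/s

130.4 m/s


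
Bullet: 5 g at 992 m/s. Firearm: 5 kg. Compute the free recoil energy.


v_r = m_p*v_p/m_gun = 0.005*992/5 = 0.992 m/s, E_r = 0.5*m_gun*v_r^2 = 0.5*5*0.992^2 = 2.46 J

2.46 J


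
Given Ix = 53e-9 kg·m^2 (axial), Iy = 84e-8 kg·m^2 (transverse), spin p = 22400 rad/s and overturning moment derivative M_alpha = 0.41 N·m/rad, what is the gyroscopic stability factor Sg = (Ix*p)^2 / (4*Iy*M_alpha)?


Sg = Ix^2 * p^2 / (4 * Iy * M_alpha) = (53e-9)^2 * 22400^2 / (4 * 84e-8 * 0.41) = 1.023

1.023


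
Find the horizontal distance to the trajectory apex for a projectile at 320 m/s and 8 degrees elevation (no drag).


R = v0^2*sin(2*theta)/g = 320^2*sin(2*8°)/9.81 = 2877.19 m
apex_dist = R/2 = 2877.19/2 = 1439 m

1439 m


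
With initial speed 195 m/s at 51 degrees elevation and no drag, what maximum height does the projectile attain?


H = (v0*sin(theta))^2 / (2g) = (195*sin(51°))^2 / (2*9.81) = 1171 m

1171 m


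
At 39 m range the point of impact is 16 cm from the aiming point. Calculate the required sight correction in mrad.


1 mrad subtends 1 cm per 10 m of range, so adj = error_cm / (dist_m / 10) = 16 / (39/10) = 4.103 mrad

4.103 mrad


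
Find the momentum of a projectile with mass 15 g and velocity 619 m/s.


p = m*v = 0.015*619 = 9.285 kg·m/s

9.285 kg·m/s


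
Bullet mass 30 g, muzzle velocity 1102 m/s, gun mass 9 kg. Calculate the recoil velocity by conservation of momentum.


v_recoil = m_p * v_p / m_gun = 0.03 * 1102 / 9 = 3.673 m/s

3.673 m/s


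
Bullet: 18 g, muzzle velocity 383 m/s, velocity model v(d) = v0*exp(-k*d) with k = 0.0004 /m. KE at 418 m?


v = v0*exp(-k*d) = 383*exp(-0.0004*418) = 324.03 m/s
E = 0.5*m*v^2 = 0.5*0.018*324.03^2 = 945 J

945 J


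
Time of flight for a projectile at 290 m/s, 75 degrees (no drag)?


T = 2*v0*sin(theta)/g = 2*290*sin(75°)/9.81 = 57.11 s

57.11 s


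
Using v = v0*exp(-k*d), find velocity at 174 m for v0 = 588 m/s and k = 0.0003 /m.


v = v0*exp(-k*d) = 588*exp(-0.0003*174) = 558.1 m/s

558.1 m/s


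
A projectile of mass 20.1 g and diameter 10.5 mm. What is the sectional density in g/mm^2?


SD = m/d^2 = 20.1/10.5^2 = 0.1823 g/mm^2

0.1823 g/mm^2


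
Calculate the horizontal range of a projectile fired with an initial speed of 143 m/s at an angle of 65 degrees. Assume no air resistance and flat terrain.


R = v0^2 * sin(2*theta) / g = 143^2 * sin(2*65°) / 9.81 = 1597 m

1597 m


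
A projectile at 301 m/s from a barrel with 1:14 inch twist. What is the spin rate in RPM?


twist_m = 14*0.0254 = 0.3556 m
spin = v/twist = 301/0.3556 = 846.4567 rev/s
RPM = spin*60 = 846.4567*60 ≈ 50787 RPM

50787 RPM


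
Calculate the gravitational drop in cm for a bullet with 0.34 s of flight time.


drop = 0.5*g*t^2 = 0.5*9.81*0.34^2 = 0.567018 m ≈ 56.7 cm

56.7 cm


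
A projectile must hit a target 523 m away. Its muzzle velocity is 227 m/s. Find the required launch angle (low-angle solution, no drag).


sin(2*theta) = R*g/v0^2 = 523*9.81/227^2 = 0.0995678, theta = arcsin(0.0995678)/2 = 2.857°

2.857 degrees


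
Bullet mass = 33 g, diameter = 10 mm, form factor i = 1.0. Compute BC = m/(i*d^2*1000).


BC = m/(i*d^2*1000) = 33/(1.0 * 10^2 * 1000) = 0.00033

0.00033


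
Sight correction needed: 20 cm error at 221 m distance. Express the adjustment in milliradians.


1 mrad subtends 1 cm per 10 m of range, so adj = error_cm / (dist_m / 10) = 20 / (221/10) = 0.905 mrad

0.905 mrad


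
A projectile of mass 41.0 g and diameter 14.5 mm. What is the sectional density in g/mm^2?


SD = m/d^2 = 41.0/14.5^2 = 0.195 g/mm^2

0.195 g/mm^2


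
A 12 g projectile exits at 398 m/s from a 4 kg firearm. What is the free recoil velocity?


v_recoil = m_p * v_p / m_gun = 0.012 * 398 / 4 = 1.194 m/s

1.194 m/s


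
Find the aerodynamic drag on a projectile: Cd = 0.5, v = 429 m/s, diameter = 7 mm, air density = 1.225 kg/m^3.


A = pi*(d/2)^2 = pi*(7/2000)^2 = 3.84845e-05 m^2
Fd = 0.5*Cd*rho*A*v^2 = 0.5*0.5*1.225*3.84845e-05*429^2 = 2.169 N

2.169 N


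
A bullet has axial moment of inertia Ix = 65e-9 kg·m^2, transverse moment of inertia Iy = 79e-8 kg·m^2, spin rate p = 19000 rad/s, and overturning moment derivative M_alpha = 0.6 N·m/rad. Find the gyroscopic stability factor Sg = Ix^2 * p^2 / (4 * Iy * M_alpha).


Sg = Ix^2 * p^2 / (4 * Iy * M_alpha) = (65e-9)^2 * 19000^2 / (4 * 79e-8 * 0.6) = 0.8044

0.8044


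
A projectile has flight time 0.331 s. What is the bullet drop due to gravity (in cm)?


drop = 0.5*g*t^2 = 0.5*9.81*0.331^2 = 0.537397 m ≈ 53.74 cm

53.74 cm


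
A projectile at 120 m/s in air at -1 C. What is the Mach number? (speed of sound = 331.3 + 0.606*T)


a = 331.3 + 0.606*(-1) = 330.694 m/s
M = v/a = 120/330.694 = 0.3629

0.3629


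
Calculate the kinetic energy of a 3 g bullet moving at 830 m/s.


E = 0.5*m*v^2 = 0.5*0.003*830^2 = 1033 J

1033 J


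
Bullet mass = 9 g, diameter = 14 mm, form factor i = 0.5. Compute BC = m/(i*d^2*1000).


BC = m/(i*d^2*1000) = 9/(0.5 * 14^2 * 1000) = 9.184e-05

9.184e-05


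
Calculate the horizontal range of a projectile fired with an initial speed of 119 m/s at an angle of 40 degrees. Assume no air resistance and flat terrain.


R = v0^2 * sin(2*theta) / g = 119^2 * sin(2*40°) / 9.81 = 1422 m

1422 m


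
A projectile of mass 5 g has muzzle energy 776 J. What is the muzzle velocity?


v = sqrt(2*E/m) = sqrt(2*776/0.005) = 557.1 m/s

557.1 m/s


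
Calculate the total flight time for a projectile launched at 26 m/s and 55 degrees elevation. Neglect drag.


T = 2*v0*sin(theta)/g = 2*26*sin(55°)/9.81 = 4.342 s

4.342 s


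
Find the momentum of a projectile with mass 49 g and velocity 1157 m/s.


p = m*v = 0.049*1157 = 56.69 kg·m/s

56.69 kg·m/s


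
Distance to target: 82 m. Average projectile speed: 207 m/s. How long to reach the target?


t = d/v = 82/207 = 0.3961 s

0.3961 s


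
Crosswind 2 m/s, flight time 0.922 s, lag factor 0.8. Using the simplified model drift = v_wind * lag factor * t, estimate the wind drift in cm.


drift = v_wind * lag * t = 2 * 0.8 * 0.922 = 1.4752 m ≈ 147.5 cm

147.5 cm


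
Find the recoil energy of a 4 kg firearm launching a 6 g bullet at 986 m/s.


v_r = m_p*v_p/m_gun = 0.006*986/4 = 1.479 m/s, E_r = 0.5*m_gun*v_r^2 = 0.5*4*1.479^2 = 4.375 J

4.375 J


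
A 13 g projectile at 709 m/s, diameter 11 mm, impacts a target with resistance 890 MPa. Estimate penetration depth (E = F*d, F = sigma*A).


A = pi*(d/2)^2 = pi*(11/2)^2 = 95.0332 mm^2
E = 0.5*m*v^2 = 0.5*0.013*709^2 = 3267.43 J
depth = E/(sigma*A) = 3267.43 J / (890 MPa * 95.0332 mm^2) = 3267.43/(890 * 95.0332) m = 0.0386314 m ≈ 38.63 mm

38.63 mm


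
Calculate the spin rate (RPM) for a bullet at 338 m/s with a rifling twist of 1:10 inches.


twist_m = 10*0.0254 = 0.254 m
spin = v/twist = 338/0.254 = 1330.709 rev/s
RPM = spin*60 = 1330.709*60 ≈ 79843 RPM

79843 RPM


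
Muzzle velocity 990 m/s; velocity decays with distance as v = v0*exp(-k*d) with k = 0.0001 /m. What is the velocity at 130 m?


v = v0*exp(-k*d) = 990*exp(-0.0001*130) = 977.2 m/s

977.2 m/s


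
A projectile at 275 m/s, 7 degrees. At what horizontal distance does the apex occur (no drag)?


R = v0^2*sin(2*theta)/g = 275^2*sin(2*7°)/9.81 = 1864.97 m
apex_dist = R/2 = 1864.97/2 = 932.5 m

932.5 m


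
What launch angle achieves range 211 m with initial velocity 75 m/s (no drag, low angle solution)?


sin(2*theta) = R*g/v0^2 = 211*9.81/75^2 = 0.367984, theta = arcsin(0.367984)/2 = 10.8°

10.8 degrees


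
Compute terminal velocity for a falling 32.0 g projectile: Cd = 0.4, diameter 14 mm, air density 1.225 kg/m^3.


A = pi*(d/2)^2 = pi*(14/2000)^2 = 1.53938e-04 m^2
vt = sqrt(2mg/(Cd*rho*A)) = sqrt(2*0.032*9.81/(0.4 * 1.225 * 1.53938e-04)) = 91.23 m/s

91.23 m/s


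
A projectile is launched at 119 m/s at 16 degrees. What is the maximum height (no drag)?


H = (v0*sin(theta))^2 / (2g) = (119*sin(16°))^2 / (2*9.81) = 54.84 m

54.84 m


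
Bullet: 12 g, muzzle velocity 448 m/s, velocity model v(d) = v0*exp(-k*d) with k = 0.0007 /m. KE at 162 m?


v = v0*exp(-k*d) = 448*exp(-0.0007*162) = 399.971 m/s
E = 0.5*m*v^2 = 0.5*0.012*399.971^2 = 959.9 J

959.9 J


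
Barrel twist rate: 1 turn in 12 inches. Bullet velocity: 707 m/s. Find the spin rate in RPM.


twist_m = 12*0.0254 = 0.3048 m
spin = v/twist = 707/0.3048 = 2319.554 rev/s
RPM = spin*60 = 2319.554*60 ≈ 139173 RPM

139173 RPM


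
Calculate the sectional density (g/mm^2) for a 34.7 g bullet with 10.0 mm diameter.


SD = m/d^2 = 34.7/10.0^2 = 0.347 g/mm^2

0.347 g/mm^2


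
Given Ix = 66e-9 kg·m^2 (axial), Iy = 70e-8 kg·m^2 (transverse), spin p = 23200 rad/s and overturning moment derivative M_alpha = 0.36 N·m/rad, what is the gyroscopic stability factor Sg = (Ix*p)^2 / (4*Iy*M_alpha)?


Sg = Ix^2 * p^2 / (4 * Iy * M_alpha) = (66e-9)^2 * 23200^2 / (4 * 70e-8 * 0.36) = 2.326

2.326


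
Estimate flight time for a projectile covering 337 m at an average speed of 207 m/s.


t = d/v = 337/207 = 1.628 s

1.628 s


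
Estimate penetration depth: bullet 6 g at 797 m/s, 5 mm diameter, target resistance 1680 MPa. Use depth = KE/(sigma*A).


A = pi*(d/2)^2 = pi*(5/2)^2 = 19.635 mm^2
E = 0.5*m*v^2 = 0.5*0.006*797^2 = 1905.63 J
depth = E/(sigma*A) = 1905.63 J / (1680 MPa * 19.635 mm^2) = 1905.63/(1680 * 19.635) m = 0.0577695 m ≈ 57.77 mm

57.77 mm


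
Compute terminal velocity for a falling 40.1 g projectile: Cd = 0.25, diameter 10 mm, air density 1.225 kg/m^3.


A = pi*(d/2)^2 = pi*(10/2000)^2 = 7.85398e-05 m^2
vt = sqrt(2mg/(Cd*rho*A)) = sqrt(2*0.0401*9.81/(0.25 * 1.225 * 7.85398e-05)) = 180.9 m/s

180.9 m/s


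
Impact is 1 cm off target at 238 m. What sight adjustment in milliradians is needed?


1 mrad subtends 1 cm per 10 m of range, so adj = error_cm / (dist_m / 10) = 1 / (238/10) = 0.04202 mrad

0.04202 mrad


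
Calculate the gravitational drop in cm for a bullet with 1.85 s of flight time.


drop = 0.5*g*t^2 = 0.5*9.81*1.85^2 = 16.7874 m ≈ 1679 cm

1679 cm


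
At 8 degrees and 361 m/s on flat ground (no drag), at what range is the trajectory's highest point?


R = v0^2*sin(2*theta)/g = 361^2*sin(2*8°)/9.81 = 3661.71 m
apex_dist = R/2 = 3661.71/2 = 1831 m

1831 m


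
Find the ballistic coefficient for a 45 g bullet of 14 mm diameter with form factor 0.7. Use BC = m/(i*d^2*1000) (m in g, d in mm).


BC = m/(i*d^2*1000) = 45/(0.7 * 14^2 * 1000) = 0.000328

0.000328


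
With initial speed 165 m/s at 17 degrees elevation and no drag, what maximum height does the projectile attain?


H = (v0*sin(theta))^2 / (2g) = (165*sin(17°))^2 / (2*9.81) = 118.6 m

118.6 m


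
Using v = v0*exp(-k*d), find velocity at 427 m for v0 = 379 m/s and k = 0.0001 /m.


v = v0*exp(-k*d) = 379*exp(-0.0001*427) = 363.2 m/s

363.2 m/s


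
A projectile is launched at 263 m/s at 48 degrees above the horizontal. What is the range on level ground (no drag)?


R = v0^2 * sin(2*theta) / g = 263^2 * sin(2*48°) / 9.81 = 7012 m

7012 m


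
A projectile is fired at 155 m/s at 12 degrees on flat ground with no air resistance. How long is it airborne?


T = 2*v0*sin(theta)/g = 2*155*sin(12°)/9.81 = 6.57 s

6.57 s


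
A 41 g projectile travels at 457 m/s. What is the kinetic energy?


E = 0.5*m*v^2 = 0.5*0.041*457^2 = 4281 J

4281 J


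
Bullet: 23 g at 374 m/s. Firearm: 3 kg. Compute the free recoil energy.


v_r = m_p*v_p/m_gun = 0.023*374/3 = 2.86733 m/s, E_r = 0.5*m_gun*v_r^2 = 0.5*3*2.86733^2 = 12.33 J

12.33 J


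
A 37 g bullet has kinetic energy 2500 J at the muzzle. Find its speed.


v = sqrt(2*E/m) = sqrt(2*2500/0.037) = 367.6 m/s

367.6 m/s


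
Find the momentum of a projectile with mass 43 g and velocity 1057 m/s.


p = m*v = 0.043*1057 = 45.45 kg·m/s

45.45 kg·m/s


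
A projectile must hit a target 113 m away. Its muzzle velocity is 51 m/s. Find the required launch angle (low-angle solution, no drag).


sin(2*theta) = R*g/v0^2 = 113*9.81/51^2 = 0.426194, theta = arcsin(0.426194)/2 = 12.61°

12.61 degrees


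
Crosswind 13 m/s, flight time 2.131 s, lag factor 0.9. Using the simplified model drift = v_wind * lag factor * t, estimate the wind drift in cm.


drift = v_wind * lag * t = 13 * 0.9 * 2.131 = 24.9327 m ≈ 2493 cm

2493 cm


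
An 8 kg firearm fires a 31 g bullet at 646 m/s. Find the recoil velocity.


v_recoil = m_p * v_p / m_gun = 0.031 * 646 / 8 = 2.503 m/s

2.503 m/s


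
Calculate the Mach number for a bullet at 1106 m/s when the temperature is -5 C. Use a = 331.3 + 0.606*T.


a = 331.3 + 0.606*(-5) = 328.27 m/s
M = v/a = 1106/328.27 = 3.369

3.369


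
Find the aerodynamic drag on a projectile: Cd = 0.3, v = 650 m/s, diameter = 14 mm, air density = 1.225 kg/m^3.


A = pi*(d/2)^2 = pi*(14/2000)^2 = 1.53938e-04 m^2
Fd = 0.5*Cd*rho*A*v^2 = 0.5*0.3*1.225*1.53938e-04*650^2 = 11.95 N

11.95 N


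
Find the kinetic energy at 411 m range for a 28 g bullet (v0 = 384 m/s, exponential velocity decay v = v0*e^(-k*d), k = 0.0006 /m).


v = v0*exp(-k*d) = 384*exp(-0.0006*411) = 300.078 m/s
E = 0.5*m*v^2 = 0.5*0.028*300.078^2 = 1261 J

1261 J


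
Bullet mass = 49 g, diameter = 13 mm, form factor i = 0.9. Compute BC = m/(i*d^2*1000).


BC = m/(i*d^2*1000) = 49/(0.9 * 13^2 * 1000) = 0.0003222

0.0003222


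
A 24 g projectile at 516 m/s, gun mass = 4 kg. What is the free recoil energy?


v_r = m_p*v_p/m_gun = 0.024*516/4 = 3.096 m/s, E_r = 0.5*m_gun*v_r^2 = 0.5*4*3.096^2 = 19.17 J

19.17 J


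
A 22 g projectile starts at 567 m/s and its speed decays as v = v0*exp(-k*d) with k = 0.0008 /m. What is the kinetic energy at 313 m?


v = v0*exp(-k*d) = 567*exp(-0.0008*313) = 441.403 m/s
E = 0.5*m*v^2 = 0.5*0.022*441.403^2 = 2143 J

2143 J


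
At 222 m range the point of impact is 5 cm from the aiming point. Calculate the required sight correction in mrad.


1 mrad subtends 1 cm per 10 m of range, so adj = error_cm / (dist_m / 10) = 5 / (222/10) = 0.2252 mrad

0.2252 mrad


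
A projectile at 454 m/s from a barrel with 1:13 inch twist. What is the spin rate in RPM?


twist_m = 13*0.0254 = 0.3302 m
spin = v/twist = 454/0.3302 = 1374.924 rev/s
RPM = spin*60 = 1374.924*60 ≈ 82495 RPM

82495 RPM


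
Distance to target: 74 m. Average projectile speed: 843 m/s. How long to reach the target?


t = d/v = 74/843 = 0.08778 s

0.08778 s


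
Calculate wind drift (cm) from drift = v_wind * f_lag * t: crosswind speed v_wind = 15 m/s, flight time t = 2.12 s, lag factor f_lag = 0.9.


drift = v_wind * lag * t = 15 * 0.9 * 2.12 = 28.62 m ≈ 2862 cm

2862 cm


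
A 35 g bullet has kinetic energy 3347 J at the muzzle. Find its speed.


v = sqrt(2*E/m) = sqrt(2*3347/0.035) = 437.3 m/s

437.3 m/s


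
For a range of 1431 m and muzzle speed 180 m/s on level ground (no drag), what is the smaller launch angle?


sin(2*theta) = R*g/v0^2 = 1431*9.81/180^2 = 0.433275, theta = arcsin(0.433275)/2 = 12.84°

12.84 degrees


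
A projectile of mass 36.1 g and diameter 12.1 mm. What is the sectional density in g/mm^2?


SD = m/d^2 = 36.1/12.1^2 = 0.2466 g/mm^2

0.2466 g/mm^2


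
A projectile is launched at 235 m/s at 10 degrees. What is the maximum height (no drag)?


H = (v0*sin(theta))^2 / (2g) = (235*sin(10°))^2 / (2*9.81) = 84.87 m

84.87 m


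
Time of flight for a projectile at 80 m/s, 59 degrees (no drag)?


T = 2*v0*sin(theta)/g = 2*80*sin(59°)/9.81 = 13.98 s

13.98 s


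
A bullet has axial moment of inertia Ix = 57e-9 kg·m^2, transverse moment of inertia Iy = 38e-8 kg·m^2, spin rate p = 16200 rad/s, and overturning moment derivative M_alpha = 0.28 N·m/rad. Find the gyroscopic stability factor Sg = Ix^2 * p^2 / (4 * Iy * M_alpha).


Sg = Ix^2 * p^2 / (4 * Iy * M_alpha) = (57e-9)^2 * 16200^2 / (4 * 38e-8 * 0.28) = 2.003

2.003


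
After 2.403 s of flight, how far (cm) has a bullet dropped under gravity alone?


drop = 0.5*g*t^2 = 0.5*9.81*2.403^2 = 28.3235 m ≈ 2832 cm

2832 cm


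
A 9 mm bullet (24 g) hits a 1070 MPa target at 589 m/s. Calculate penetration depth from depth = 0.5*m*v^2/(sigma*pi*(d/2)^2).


A = pi*(d/2)^2 = pi*(9/2)^2 = 63.6173 mm^2
E = 0.5*m*v^2 = 0.5*0.024*589^2 = 4163.05 J
depth = E/(sigma*A) = 4163.05 J / (1070 MPa * 63.6173 mm^2) = 4163.05/(1070 * 63.6173) m = 0.061158 m ≈ 61.16 mm

61.16 mm


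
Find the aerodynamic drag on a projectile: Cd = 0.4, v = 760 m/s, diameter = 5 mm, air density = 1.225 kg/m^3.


A = pi*(d/2)^2 = pi*(5/2000)^2 = 1.96350e-05 m^2
Fd = 0.5*Cd*rho*A*v^2 = 0.5*0.4*1.225*1.96350e-05*760^2 = 2.779 N

2.779 N


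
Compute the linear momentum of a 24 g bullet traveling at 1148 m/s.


p = m*v = 0.024*1148 = 27.55 kg·m/s

27.55 kg·m/s


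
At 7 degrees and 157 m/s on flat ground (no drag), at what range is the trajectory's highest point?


R = v0^2*sin(2*theta)/g = 157^2*sin(2*7°)/9.81 = 607.863 m
apex_dist = R/2 = 607.863/2 = 303.9 m

303.9 m


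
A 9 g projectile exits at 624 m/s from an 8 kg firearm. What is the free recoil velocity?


v_recoil = m_p * v_p / m_gun = 0.009 * 624 / 8 = 0.702 m/s

0.702 m/s


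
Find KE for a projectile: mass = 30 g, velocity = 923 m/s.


E = 0.5*m*v^2 = 0.5*0.03*923^2 = 12779 J

12779 J


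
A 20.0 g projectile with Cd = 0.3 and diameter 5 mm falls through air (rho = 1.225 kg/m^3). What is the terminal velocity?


A = pi*(d/2)^2 = pi*(5/2000)^2 = 1.96350e-05 m^2
vt = sqrt(2mg/(Cd*rho*A)) = sqrt(2*0.02*9.81/(0.3 * 1.225 * 1.96350e-05)) = 233.2 m/s

233.2 m/s


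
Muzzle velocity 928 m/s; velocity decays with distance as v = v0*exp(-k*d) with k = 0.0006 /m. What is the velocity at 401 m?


v = v0*exp(-k*d) = 928*exp(-0.0006*401) = 729.6 m/s

729.6 m/s


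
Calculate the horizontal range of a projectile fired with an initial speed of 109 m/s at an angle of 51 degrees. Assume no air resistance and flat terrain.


R = v0^2 * sin(2*theta) / g = 109^2 * sin(2*51°) / 9.81 = 1185 m

1185 m


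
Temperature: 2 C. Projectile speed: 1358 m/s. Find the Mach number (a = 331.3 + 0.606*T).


a = 331.3 + 0.606*(2) = 332.512 m/s
M = v/a = 1358/332.512 = 4.084

4.084


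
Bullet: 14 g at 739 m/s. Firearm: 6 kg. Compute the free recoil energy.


v_r = m_p*v_p/m_gun = 0.014*739/6 = 1.72433 m/s, E_r = 0.5*m_gun*v_r^2 = 0.5*6*1.72433^2 = 8.92 J

8.92 J


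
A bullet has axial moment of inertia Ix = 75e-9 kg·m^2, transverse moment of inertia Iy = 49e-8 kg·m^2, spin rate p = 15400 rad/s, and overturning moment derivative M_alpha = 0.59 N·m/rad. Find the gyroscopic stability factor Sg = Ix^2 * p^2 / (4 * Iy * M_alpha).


Sg = Ix^2 * p^2 / (4 * Iy * M_alpha) = (75e-9)^2 * 15400^2 / (4 * 49e-8 * 0.59) = 1.154

1.154


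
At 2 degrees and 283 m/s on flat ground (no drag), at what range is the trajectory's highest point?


R = v0^2*sin(2*theta)/g = 283^2*sin(2*2°)/9.81 = 569.493 m
apex_dist = R/2 = 569.493/2 = 284.7 m

284.7 m


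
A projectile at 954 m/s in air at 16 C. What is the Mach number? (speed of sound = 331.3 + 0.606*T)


a = 331.3 + 0.606*(16) = 340.996 m/s
M = v/a = 954/340.996 = 2.798

2.798


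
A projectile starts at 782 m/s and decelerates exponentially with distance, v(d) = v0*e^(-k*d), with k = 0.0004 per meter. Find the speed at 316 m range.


v = v0*exp(-k*d) = 782*exp(-0.0004*316) = 689.1 m/s

689.1 m/s


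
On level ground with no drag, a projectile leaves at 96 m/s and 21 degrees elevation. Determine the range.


R = v0^2 * sin(2*theta) / g = 96^2 * sin(2*21°) / 9.81 = 628.6 m

628.6 m


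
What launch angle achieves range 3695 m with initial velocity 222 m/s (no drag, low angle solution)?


sin(2*theta) = R*g/v0^2 = 3695*9.81/222^2 = 0.735491, theta = arcsin(0.735491)/2 = 23.67°

23.67 degrees


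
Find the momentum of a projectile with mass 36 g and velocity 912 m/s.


p = m*v = 0.036*912 = 32.83 kg·m/s

32.83 kg·m/s


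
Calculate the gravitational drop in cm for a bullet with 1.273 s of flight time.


drop = 0.5*g*t^2 = 0.5*9.81*1.273^2 = 7.94869 m ≈ 794.9 cm

794.9 cm


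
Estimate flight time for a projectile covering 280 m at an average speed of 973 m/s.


t = d/v = 280/973 = 0.2878 s

0.2878 s


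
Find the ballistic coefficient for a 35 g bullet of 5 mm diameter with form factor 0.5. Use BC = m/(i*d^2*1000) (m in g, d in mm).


BC = m/(i*d^2*1000) = 35/(0.5 * 5^2 * 1000) = 0.0028

0.0028


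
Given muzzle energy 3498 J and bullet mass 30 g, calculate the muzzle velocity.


v = sqrt(2*E/m) = sqrt(2*3498/0.03) = 482.9 m/s

482.9 m/s


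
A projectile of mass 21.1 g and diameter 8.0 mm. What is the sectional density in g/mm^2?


SD = m/d^2 = 21.1/8.0^2 = 0.3297 g/mm^2

0.3297 g/mm^2


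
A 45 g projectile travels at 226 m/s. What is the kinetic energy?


E = 0.5*m*v^2 = 0.5*0.045*226^2 = 1149 J

1149 J


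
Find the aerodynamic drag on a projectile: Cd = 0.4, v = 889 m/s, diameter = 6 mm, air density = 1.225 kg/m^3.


A = pi*(d/2)^2 = pi*(6/2000)^2 = 2.82743e-05 m^2
Fd = 0.5*Cd*rho*A*v^2 = 0.5*0.4*1.225*2.82743e-05*889^2 = 5.475 N

5.475 N


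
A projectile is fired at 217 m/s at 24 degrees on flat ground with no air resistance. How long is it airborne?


T = 2*v0*sin(theta)/g = 2*217*sin(24°)/9.81 = 17.99 s

17.99 s


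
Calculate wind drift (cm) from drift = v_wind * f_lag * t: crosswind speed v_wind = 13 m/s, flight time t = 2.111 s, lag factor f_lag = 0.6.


drift = v_wind * lag * t = 13 * 0.6 * 2.111 = 16.4658 m ≈ 1647 cm

1647 cm


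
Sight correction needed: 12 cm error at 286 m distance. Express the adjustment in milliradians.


1 mrad subtends 1 cm per 10 m of range, so adj = error_cm / (dist_m / 10) = 12 / (286/10) = 0.4196 mrad

0.4196 mrad


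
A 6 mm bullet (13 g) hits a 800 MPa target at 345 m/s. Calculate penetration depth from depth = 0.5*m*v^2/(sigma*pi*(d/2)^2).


A = pi*(d/2)^2 = pi*(6/2)^2 = 28.2743 mm^2
E = 0.5*m*v^2 = 0.5*0.013*345^2 = 773.662 J
depth = E/(sigma*A) = 773.662 J / (800 MPa * 28.2743 mm^2) = 773.662/(800 * 28.2743) m = 0.0342034 m ≈ 34.2 mm

34.2 mm


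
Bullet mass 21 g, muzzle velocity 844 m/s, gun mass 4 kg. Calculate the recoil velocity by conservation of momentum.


v_recoil = m_p * v_p / m_gun = 0.021 * 844 / 4 = 4.431 m/s

4.431 m/s


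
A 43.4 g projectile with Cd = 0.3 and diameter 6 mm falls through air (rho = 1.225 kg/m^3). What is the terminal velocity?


A = pi*(d/2)^2 = pi*(6/2000)^2 = 2.82743e-05 m^2
vt = sqrt(2mg/(Cd*rho*A)) = sqrt(2*0.0434*9.81/(0.3 * 1.225 * 2.82743e-05)) = 286.3 m/s

286.3 m/s


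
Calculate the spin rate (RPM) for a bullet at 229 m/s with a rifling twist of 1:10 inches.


twist_m = 10*0.0254 = 0.254 m
spin = v/twist = 229/0.254 = 901.5748 rev/s
RPM = spin*60 = 901.5748*60 ≈ 54094 RPM

54094 RPM


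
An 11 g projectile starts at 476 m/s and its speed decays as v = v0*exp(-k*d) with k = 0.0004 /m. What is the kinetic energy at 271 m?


v = v0*exp(-k*d) = 476*exp(-0.0004*271) = 427.1 m/s
E = 0.5*m*v^2 = 0.5*0.011*427.1^2 = 1003 J

1003 J


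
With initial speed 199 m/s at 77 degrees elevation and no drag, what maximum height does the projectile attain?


H = (v0*sin(theta))^2 / (2g) = (199*sin(77°))^2 / (2*9.81) = 1916 m

1916 m


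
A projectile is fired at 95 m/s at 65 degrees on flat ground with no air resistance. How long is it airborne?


T = 2*v0*sin(theta)/g = 2*95*sin(65°)/9.81 = 17.55 s

17.55 s


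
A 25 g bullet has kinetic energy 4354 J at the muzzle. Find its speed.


v = sqrt(2*E/m) = sqrt(2*4354/0.025) = 590.2 m/s

590.2 m/s


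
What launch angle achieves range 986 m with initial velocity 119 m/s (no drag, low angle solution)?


sin(2*theta) = R*g/v0^2 = 986*9.81/119^2 = 0.683049, theta = arcsin(0.683049)/2 = 21.54°

21.54 degrees


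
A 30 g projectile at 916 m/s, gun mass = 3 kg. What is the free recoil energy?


v_r = m_p*v_p/m_gun = 0.03*916/3 = 9.16 m/s, E_r = 0.5*m_gun*v_r^2 = 0.5*3*9.16^2 = 125.9 J

125.9 J


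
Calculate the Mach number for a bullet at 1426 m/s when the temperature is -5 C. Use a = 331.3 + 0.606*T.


a = 331.3 + 0.606*(-5) = 328.27 m/s
M = v/a = 1426/328.27 = 4.344

4.344


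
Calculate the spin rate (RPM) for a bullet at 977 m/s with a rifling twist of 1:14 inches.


twist_m = 14*0.0254 = 0.3556 m
spin = v/twist = 977/0.3556 = 2747.469 rev/s
RPM = spin*60 = 2747.469*60 ≈ 164848 RPM

164848 RPM


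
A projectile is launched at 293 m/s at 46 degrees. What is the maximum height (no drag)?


H = (v0*sin(theta))^2 / (2g) = (293*sin(46°))^2 / (2*9.81) = 2264 m

2264 m


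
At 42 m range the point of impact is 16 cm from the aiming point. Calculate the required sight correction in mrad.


1 mrad subtends 1 cm per 10 m of range, so adj = error_cm / (dist_m / 10) = 16 / (42/10) = 3.81 mrad

3.81 mrad


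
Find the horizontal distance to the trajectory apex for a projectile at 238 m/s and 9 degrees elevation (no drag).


R = v0^2*sin(2*theta)/g = 238^2*sin(2*9°)/9.81 = 1784.3 m
apex_dist = R/2 = 1784.3/2 = 892.1 m

892.1 m


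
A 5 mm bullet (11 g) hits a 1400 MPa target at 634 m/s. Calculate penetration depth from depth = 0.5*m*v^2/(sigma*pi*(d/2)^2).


A = pi*(d/2)^2 = pi*(5/2)^2 = 19.635 mm^2
E = 0.5*m*v^2 = 0.5*0.011*634^2 = 2210.76 J
depth = E/(sigma*A) = 2210.76 J / (1400 MPa * 19.635 mm^2) = 2210.76/(1400 * 19.635) m = 0.0804236 m ≈ 80.42 mm

80.42 mm


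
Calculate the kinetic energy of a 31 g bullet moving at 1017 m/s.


E = 0.5*m*v^2 = 0.5*0.031*1017^2 = 16031 J

16031 J


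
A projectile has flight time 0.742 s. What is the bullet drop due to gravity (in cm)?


drop = 0.5*g*t^2 = 0.5*9.81*0.742^2 = 2.70052 m ≈ 270.1 cm

270.1 cm


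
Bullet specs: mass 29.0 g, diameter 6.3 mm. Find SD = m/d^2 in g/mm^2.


SD = m/d^2 = 29.0/6.3^2 = 0.7307 g/mm^2

0.7307 g/mm^2


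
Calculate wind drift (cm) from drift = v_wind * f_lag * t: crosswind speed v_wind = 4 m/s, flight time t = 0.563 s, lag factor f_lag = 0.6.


drift = v_wind * lag * t = 4 * 0.6 * 0.563 = 1.3512 m ≈ 135.1 cm

135.1 cm


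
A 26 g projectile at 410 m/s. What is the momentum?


p = m*v = 0.026*410 = 10.66 kg·m/s

10.66 kg·m/s


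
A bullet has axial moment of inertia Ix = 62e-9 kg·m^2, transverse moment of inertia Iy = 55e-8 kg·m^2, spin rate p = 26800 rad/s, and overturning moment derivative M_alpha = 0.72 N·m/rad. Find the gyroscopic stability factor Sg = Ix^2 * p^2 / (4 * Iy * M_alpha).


Sg = Ix^2 * p^2 / (4 * Iy * M_alpha) = (62e-9)^2 * 26800^2 / (4 * 55e-8 * 0.72) = 1.743

1.743


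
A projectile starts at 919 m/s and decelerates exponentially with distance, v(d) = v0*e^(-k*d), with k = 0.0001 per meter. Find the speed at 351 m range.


v = v0*exp(-k*d) = 919*exp(-0.0001*351) = 887.3 m/s

887.3 m/s


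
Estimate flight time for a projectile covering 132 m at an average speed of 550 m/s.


t = d/v = 132/550 = 0.24 s

0.24 s


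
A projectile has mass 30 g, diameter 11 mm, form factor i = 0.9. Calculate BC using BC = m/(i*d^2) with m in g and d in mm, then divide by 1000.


BC = m/(i*d^2*1000) = 30/(0.9 * 11^2 * 1000) = 0.0002755

0.0002755


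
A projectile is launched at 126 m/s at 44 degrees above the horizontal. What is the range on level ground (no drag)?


R = v0^2 * sin(2*theta) / g = 126^2 * sin(2*44°) / 9.81 = 1617 m

1617 m


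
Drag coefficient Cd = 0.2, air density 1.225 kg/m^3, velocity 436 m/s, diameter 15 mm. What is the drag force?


A = pi*(d/2)^2 = pi*(15/2000)^2 = 1.76715e-04 m^2
Fd = 0.5*Cd*rho*A*v^2 = 0.5*0.2*1.225*1.76715e-04*436^2 = 4.115 N

4.115 N


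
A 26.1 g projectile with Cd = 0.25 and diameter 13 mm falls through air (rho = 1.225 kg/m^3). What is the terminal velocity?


A = pi*(d/2)^2 = pi*(13/2000)^2 = 1.32732e-04 m^2
vt = sqrt(2mg/(Cd*rho*A)) = sqrt(2*0.0261*9.81/(0.25 * 1.225 * 1.32732e-04)) = 112.2 m/s

112.2 m/s


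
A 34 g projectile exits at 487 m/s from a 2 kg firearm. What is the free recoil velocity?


v_recoil = m_p * v_p / m_gun = 0.034 * 487 / 2 = 8.279 m/s

8.279 m/s


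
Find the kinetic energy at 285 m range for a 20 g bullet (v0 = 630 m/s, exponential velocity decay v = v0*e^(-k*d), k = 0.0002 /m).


v = v0*exp(-k*d) = 630*exp(-0.0002*285) = 595.094 m/s
E = 0.5*m*v^2 = 0.5*0.02*595.094^2 = 3541 J

3541 J


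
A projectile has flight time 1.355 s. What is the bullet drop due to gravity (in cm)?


drop = 0.5*g*t^2 = 0.5*9.81*1.355^2 = 9.0057 m ≈ 900.6 cm

900.6 cm


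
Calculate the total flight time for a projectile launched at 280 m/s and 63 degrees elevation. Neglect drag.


T = 2*v0*sin(theta)/g = 2*280*sin(63°)/9.81 = 50.86 s

50.86 s


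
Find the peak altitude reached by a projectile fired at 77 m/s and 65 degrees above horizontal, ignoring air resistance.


H = (v0*sin(theta))^2 / (2g) = (77*sin(65°))^2 / (2*9.81) = 248.2 m

248.2 m


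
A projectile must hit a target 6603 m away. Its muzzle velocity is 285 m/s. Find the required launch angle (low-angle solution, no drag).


sin(2*theta) = R*g/v0^2 = 6603*9.81/285^2 = 0.797481, theta = arcsin(0.797481)/2 = 26.45°

26.45 degrees


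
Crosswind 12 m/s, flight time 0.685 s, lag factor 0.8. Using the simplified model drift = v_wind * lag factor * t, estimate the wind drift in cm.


drift = v_wind * lag * t = 12 * 0.8 * 0.685 = 6.576 m ≈ 657.6 cm

657.6 cm


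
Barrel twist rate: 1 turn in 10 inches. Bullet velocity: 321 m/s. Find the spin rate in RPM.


twist_m = 10*0.0254 = 0.254 m
spin = v/twist = 321/0.254 = 1263.78 rev/s
RPM = spin*60 = 1263.78*60 ≈ 75827 RPM

75827 RPM


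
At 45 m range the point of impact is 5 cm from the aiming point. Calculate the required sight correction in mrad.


1 mrad subtends 1 cm per 10 m of range, so adj = error_cm / (dist_m / 10) = 5 / (45/10) = 1.111 mrad

1.111 mrad


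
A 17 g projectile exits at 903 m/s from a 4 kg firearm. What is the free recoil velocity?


v_recoil = m_p * v_p / m_gun = 0.017 * 903 / 4 = 3.838 m/s

3.838 m/s


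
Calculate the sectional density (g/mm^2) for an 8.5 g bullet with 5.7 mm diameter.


SD = m/d^2 = 8.5/5.7^2 = 0.2616 g/mm^2

0.2616 g/mm^2


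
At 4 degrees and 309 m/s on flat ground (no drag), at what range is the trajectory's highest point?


R = v0^2*sin(2*theta)/g = 309^2*sin(2*4°)/9.81 = 1354.58 m
apex_dist = R/2 = 1354.58/2 = 677.3 m

677.3 m


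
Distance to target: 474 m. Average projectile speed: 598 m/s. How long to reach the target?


t = d/v = 474/598 = 0.7926 s

0.7926 s


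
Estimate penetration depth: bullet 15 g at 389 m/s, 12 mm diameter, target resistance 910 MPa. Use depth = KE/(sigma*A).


A = pi*(d/2)^2 = pi*(12/2)^2 = 113.097 mm^2
E = 0.5*m*v^2 = 0.5*0.015*389^2 = 1134.91 J
depth = E/(sigma*A) = 1134.91 J / (910 MPa * 113.097 mm^2) = 1134.91/(910 * 113.097) m = 0.0110272 m ≈ 11.03 mm

11.03 mm


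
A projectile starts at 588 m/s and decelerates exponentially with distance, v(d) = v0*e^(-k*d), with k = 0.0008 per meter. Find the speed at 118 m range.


v = v0*exp(-k*d) = 588*exp(-0.0008*118) = 535 m/s

535 m/s


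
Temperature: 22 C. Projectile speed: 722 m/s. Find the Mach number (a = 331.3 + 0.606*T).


a = 331.3 + 0.606*(22) = 344.632 m/s
M = v/a = 722/344.632 = 2.095

2.095


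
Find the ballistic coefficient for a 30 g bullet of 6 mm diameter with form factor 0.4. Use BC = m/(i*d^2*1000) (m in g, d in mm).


BC = m/(i*d^2*1000) = 30/(0.4 * 6^2 * 1000) = 0.002083

0.002083


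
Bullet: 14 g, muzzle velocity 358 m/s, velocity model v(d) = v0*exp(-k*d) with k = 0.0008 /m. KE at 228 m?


v = v0*exp(-k*d) = 358*exp(-0.0008*228) = 298.31 m/s
E = 0.5*m*v^2 = 0.5*0.014*298.31^2 = 622.9 J

622.9 J


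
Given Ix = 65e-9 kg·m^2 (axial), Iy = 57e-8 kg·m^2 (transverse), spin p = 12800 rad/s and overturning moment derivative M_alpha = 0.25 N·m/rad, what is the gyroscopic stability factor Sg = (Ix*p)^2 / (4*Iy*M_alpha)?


Sg = Ix^2 * p^2 / (4 * Iy * M_alpha) = (65e-9)^2 * 12800^2 / (4 * 57e-8 * 0.25) = 1.214

1.214


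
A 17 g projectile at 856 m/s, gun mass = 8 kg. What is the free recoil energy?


v_r = m_p*v_p/m_gun = 0.017*856/8 = 1.819 m/s, E_r = 0.5*m_gun*v_r^2 = 0.5*8*1.819^2 = 13.24 J

13.24 J
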